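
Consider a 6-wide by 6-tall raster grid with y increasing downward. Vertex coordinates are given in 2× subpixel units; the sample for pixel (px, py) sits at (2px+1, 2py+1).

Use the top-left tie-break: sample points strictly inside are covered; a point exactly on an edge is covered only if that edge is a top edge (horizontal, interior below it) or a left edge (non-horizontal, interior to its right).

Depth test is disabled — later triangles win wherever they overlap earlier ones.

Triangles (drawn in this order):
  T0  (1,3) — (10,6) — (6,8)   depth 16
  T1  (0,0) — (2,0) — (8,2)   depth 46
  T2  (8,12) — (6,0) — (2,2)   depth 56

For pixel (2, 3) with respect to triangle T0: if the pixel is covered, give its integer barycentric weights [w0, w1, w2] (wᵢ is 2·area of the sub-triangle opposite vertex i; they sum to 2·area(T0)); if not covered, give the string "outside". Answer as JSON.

T0:
  2·area = 30
  edge (1, 3)→(10, 6): d=(9,3) right/bottom  bias=-1
  edge (10, 6)→(6, 8): d=(-4,2) right/bottom  bias=-1
  edge (6, 8)→(1, 3): d=(-5,-5) top-left  bias=+0
    (0,1)@(1, 3): e=[0,30,0] → .  [on edge]
    (1,2)@(3, 5): e=[12,18,0] → X  [on edge]
    (2,2)@(5, 5): e=[6,14,10] → X
    (3,2)@(7, 5): e=[0,10,20] → .  [on edge]
    (1,3)@(3, 7): e=[30,10,-10] → .
    (2,3)@(5, 7): e=[24,6,0] → X  [on edge]
    (3,3)@(7, 7): e=[18,2,10] → X
    (4,3)@(9, 7): e=[12,-2,20] → .
    (2,4)@(5, 9): e=[42,-2,-10] → .
    (3,4)@(7, 9): e=[36,-6,0] → .  [on edge]
    (4,5)@(9, 11): e=[48,-18,0] → .  [on edge]
  covered (4 px):
    . . . . . .
    . . . . . .
    . X X . . .
    . . X X . .
    . . . . . .
    . . . . . .
T1:
  2·area = 4
  edge (0, 0)→(2, 0): d=(2,0) top-left  bias=+0
  edge (2, 0)→(8, 2): d=(6,2) right/bottom  bias=-1
  edge (8, 2)→(0, 0): d=(-8,-2) top-left  bias=+0
    (2,0)@(5, 1): e=[2,0,2] → .  [on edge]
    (5,1)@(11, 3): e=[6,0,-2] → .  [on edge]
  covered (0 px):
    . . . . . .
    . . . . . .
    . . . . . .
    . . . . . .
    . . . . . .
    . . . . . .
T2:
  2·area = 52  (B↔C swapped to make it positive)
  edge (8, 12)→(2, 2): d=(-6,-10) top-left  bias=+0
  edge (2, 2)→(6, 0): d=(4,-2) top-left  bias=+0
  edge (6, 0)→(8, 12): d=(2,12) right/bottom  bias=-1
    (2,0)@(5, 1): e=[36,2,14] → X
    (3,0)@(7, 1): e=[56,6,-10] → .
    (1,1)@(3, 3): e=[4,6,42] → X
    (3,1)@(7, 3): e=[44,14,-6] → .
    (1,2)@(3, 5): e=[-8,14,46] → .
    (2,2)@(5, 5): e=[12,18,22] → X
    (3,2)@(7, 5): e=[32,22,-2] → .
    (2,3)@(5, 7): e=[0,26,26] → X  [on edge]
    (3,3)@(7, 7): e=[20,30,2] → X
    (4,3)@(9, 7): e=[40,34,-22] → .
    (2,4)@(5, 9): e=[-12,34,30] → .
    (3,4)@(7, 9): e=[8,38,6] → X
  covered (7 px):
    . . X . . .
    . X X . . .
    . . X . . .
    . . X X . .
    . . . X . .
    . . . . . .

Result: [6,0,24]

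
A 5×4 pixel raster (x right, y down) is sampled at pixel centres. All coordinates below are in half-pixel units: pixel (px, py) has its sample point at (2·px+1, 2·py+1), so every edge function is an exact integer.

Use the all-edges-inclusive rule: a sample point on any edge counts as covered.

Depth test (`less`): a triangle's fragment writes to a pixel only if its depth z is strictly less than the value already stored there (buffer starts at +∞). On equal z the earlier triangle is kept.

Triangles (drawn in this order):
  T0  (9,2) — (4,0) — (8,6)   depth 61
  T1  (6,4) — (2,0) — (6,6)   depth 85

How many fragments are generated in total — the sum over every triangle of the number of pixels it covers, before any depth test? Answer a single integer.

T0:
  2·area = 22  (B↔C swapped to make it positive)
  edge (9, 2)→(8, 6): d=(-1,4) inclusive
  edge (8, 6)→(4, 0): d=(-4,-6) inclusive
  edge (4, 0)→(9, 2): d=(5,2) inclusive
    (2,0)@(5, 1): e=[17,2,3] → #
    (3,0)@(7, 1): e=[9,14,-1] → ·
    (2,1)@(5, 3): e=[15,-6,13] → ·
    (3,1)@(7, 3): e=[7,6,9] → #
    (4,1)@(9, 3): e=[-1,18,5] → ·
    (3,2)@(7, 5): e=[5,-2,19] → ·
  covered (2 px):
    · · # · ·
    · · · # ·
    · · · · ·
    · · · · ·
T1:
  2·area = 8  (B↔C swapped to make it positive)
  edge (6, 4)→(6, 6): d=(0,2) inclusive
  edge (6, 6)→(2, 0): d=(-4,-6) inclusive
  edge (2, 0)→(6, 4): d=(4,4) inclusive
    (1,0)@(3, 1): e=[6,2,0] → #  [on edge]
    (2,0)@(5, 1): e=[2,14,-8] → ·
    (1,1)@(3, 3): e=[6,-6,8] → ·
    (2,1)@(5, 3): e=[2,6,0] → #  [on edge]
    (3,1)@(7, 3): e=[-2,18,-8] → ·
    (2,2)@(5, 5): e=[2,-2,8] → ·
    (3,2)@(7, 5): e=[-2,10,0] → ·  [on edge]
    (4,3)@(9, 7): e=[-6,14,0] → ·  [on edge]
  covered (2 px):
    · # · · ·
    · · # · ·
    · · · · ·
    · · · · ·

Final: 4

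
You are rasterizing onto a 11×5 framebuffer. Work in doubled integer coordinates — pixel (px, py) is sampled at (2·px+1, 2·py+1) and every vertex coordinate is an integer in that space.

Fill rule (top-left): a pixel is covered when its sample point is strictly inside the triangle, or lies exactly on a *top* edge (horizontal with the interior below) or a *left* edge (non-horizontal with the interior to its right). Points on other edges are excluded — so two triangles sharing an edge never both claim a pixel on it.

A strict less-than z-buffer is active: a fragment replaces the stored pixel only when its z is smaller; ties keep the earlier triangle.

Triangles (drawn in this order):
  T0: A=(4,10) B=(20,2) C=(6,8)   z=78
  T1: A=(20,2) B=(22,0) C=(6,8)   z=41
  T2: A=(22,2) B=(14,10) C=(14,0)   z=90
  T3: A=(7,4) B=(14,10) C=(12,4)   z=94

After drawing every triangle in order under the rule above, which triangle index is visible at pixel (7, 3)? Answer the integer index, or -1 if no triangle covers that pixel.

T0:
  2·area = 16  (B↔C swapped to make it positive)
  edge (4, 10)→(6, 8): d=(2,-2) top-left  bias=+0
  edge (6, 8)→(20, 2): d=(14,-6) top-left  bias=+0
  edge (20, 2)→(4, 10): d=(-16,8) right/bottom  bias=-1
    (6,0)@(13, 1): e=[0,-56,72] → .  [on edge]
    (5,1)@(11, 3): e=[0,-40,56] → .  [on edge]
    (4,2)@(9, 5): e=[0,-24,40] → .  [on edge]
    (6,2)@(13, 5): e=[8,0,8] → X  [on edge]
    (7,2)@(15, 5): e=[12,12,-8] → .
    (3,3)@(7, 7): e=[0,-8,24] → .  [on edge]
    (4,3)@(9, 7): e=[4,4,8] → X
    (5,3)@(11, 7): e=[8,16,-8] → .
    (6,3)@(13, 7): e=[12,28,-24] → .
    (2,4)@(5, 9): e=[0,8,8] → X  [on edge]
    (3,4)@(7, 9): e=[4,20,-8] → .
    (4,4)@(9, 9): e=[8,32,-24] → .
  covered (3 px):
    . . . . . . . . . . .
    . . . . . . . . . . .
    . . . . . . X . . . .
    . . . . X . . . . . .
    . . X . . . . . . . .
T1:
  2·area = 16  (B↔C swapped to make it positive)
  edge (20, 2)→(6, 8): d=(-14,6) right/bottom  bias=-1
  edge (6, 8)→(22, 0): d=(16,-8) top-left  bias=+0
  edge (22, 0)→(20, 2): d=(-2,2) right/bottom  bias=-1
    (10,0)@(21, 1): e=[8,8,0] → .  [on edge]
    (8,1)@(17, 3): e=[4,8,4] → X
    (9,1)@(19, 3): e=[-8,24,0] → .  [on edge]
    (6,2)@(13, 5): e=[0,8,8] → .  [on edge]
    (8,2)@(17, 5): e=[-24,40,0] → .  [on edge]
    (7,3)@(15, 7): e=[-40,56,0] → .  [on edge]
    (6,4)@(13, 9): e=[-56,72,0] → .  [on edge]
  covered (1 px):
    . . . . . . . . . . .
    . . . . . . . . X . .
    . . . . . . . . . . .
    . . . . . . . . . . .
    . . . . . . . . . . .
T2:
  2·area = 80
  edge (22, 2)→(14, 10): d=(-8,8) right/bottom  bias=-1
  edge (14, 10)→(14, 0): d=(0,-10) top-left  bias=+0
  edge (14, 0)→(22, 2): d=(8,2) right/bottom  bias=-1
    (7,0)@(15, 1): e=[64,10,6] → X
    (8,0)@(17, 1): e=[48,30,2] → X
    (9,0)@(19, 1): e=[32,50,-2] → .
    (7,1)@(15, 3): e=[48,10,22] → X
    (9,1)@(19, 3): e=[16,50,14] → X
    (10,1)@(21, 3): e=[0,70,10] → .  [on edge]
    (7,2)@(15, 5): e=[32,10,38] → X
    (9,2)@(19, 5): e=[0,50,30] → .  [on edge]
    (7,3)@(15, 7): e=[16,10,54] → X
    (8,3)@(17, 7): e=[0,30,50] → .  [on edge]
    (7,4)@(15, 9): e=[0,10,70] → .  [on edge]
  covered (8 px):
    . . . . . . . X X . .
    . . . . . . . X X X .
    . . . . . . . X X . .
    . . . . . . . X . . .
    . . . . . . . . . . .
T3:
  2·area = 30  (B↔C swapped to make it positive)
  edge (7, 4)→(12, 4): d=(5,0) top-left  bias=+0
  edge (12, 4)→(14, 10): d=(2,6) right/bottom  bias=-1
  edge (14, 10)→(7, 4): d=(-7,-6) top-left  bias=+0
    (5,0)@(11, 1): e=[-15,0,45] → .  [on edge]
    (4,2)@(9, 5): e=[5,20,5] → X
    (5,2)@(11, 5): e=[5,8,17] → X
    (6,2)@(13, 5): e=[5,-4,29] → .
    (4,3)@(9, 7): e=[15,24,-9] → .
    (5,3)@(11, 7): e=[15,12,3] → X
    (6,3)@(13, 7): e=[15,0,15] → .  [on edge]
    (5,4)@(11, 9): e=[25,16,-11] → .
    (6,4)@(13, 9): e=[25,4,1] → X
    (7,4)@(15, 9): e=[25,-8,13] → .
  covered (4 px):
    . . . . . . . . . . .
    . . . . . . . . . . .
    . . . . X X . . . . .
    . . . . . X . . . . .
    . . . . . . X . . . .

Z-buffer (winner per pixel, '.' = empty):
  . . . . . . . 2 2 . .
  . . . . . . . 2 1 2 .
  . . . . 3 3 0 2 2 . .
  . . . . 0 3 . 2 . . .
  . . 0 . . . 3 . . . .

Answer: 2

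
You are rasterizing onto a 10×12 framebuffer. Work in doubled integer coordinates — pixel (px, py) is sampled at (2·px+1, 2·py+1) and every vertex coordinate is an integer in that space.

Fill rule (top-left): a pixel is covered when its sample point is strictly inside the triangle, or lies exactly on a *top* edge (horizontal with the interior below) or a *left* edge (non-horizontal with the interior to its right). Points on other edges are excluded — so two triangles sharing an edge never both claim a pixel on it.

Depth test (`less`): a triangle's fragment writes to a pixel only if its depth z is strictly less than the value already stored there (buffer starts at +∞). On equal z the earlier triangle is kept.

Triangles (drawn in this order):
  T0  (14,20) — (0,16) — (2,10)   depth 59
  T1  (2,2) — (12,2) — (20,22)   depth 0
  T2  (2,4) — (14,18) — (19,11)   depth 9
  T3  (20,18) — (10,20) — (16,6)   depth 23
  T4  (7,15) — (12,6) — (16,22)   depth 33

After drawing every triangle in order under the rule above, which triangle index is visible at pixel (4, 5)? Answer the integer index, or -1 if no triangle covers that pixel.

T0:
  2·area = 92
  edge (14, 20)→(0, 16): d=(-14,-4) top-left  bias=+0
  edge (0, 16)→(2, 10): d=(2,-6) top-left  bias=+0
  edge (2, 10)→(14, 20): d=(12,10) right/bottom  bias=-1
    (2,0)@(5, 1): e=[230,0,-138] → ·  [on edge]
    (1,3)@(3, 7): e=[138,0,-46] → ·  [on edge]
    (1,5)@(3, 11): e=[82,8,2] → █
    (2,5)@(5, 11): e=[90,20,-18] → ·
    (0,6)@(1, 13): e=[46,0,46] → █  [on edge]
    (2,6)@(5, 13): e=[62,24,6] → █
    (3,6)@(7, 13): e=[70,36,-14] → ·
    (0,7)@(1, 15): e=[18,4,70] → █
    (3,7)@(7, 15): e=[42,40,10] → █
    (4,7)@(9, 15): e=[50,52,-10] → ·
    (0,8)@(1, 17): e=[-10,8,94] → ·
    (1,8)@(3, 17): e=[-2,20,74] → ·
  covered (12 px):
    · · · · · · · · · ·
    · · · · · · · · · ·
    · · · · · · · · · ·
    · · · · · · · · · ·
    · · · · · · · · · ·
    · █ · · · · · · · ·
    █ █ █ · · · · · · ·
    █ █ █ █ · · · · · ·
    · · █ █ █ · · · · ·
    · · · · · █ · · · ·
    · · · · · · · · · ·
    · · · · · · · · · ·
T1:
  2·area = 200
  edge (2, 2)→(12, 2): d=(10,0) top-left  bias=+0
  edge (12, 2)→(20, 22): d=(8,20) right/bottom  bias=-1
  edge (20, 22)→(2, 2): d=(-18,-20) top-left  bias=+0
    (1,1)@(3, 3): e=[10,188,2] → █
    (2,1)@(5, 3): e=[10,148,42] → █
    (3,1)@(7, 3): e=[10,108,82] → █
    (4,1)@(9, 3): e=[10,68,122] → █
    (5,1)@(11, 3): e=[10,28,162] → █
    (6,1)@(13, 3): e=[10,-12,202] → ·
    (1,2)@(3, 5): e=[30,204,-34] → ·
    (2,2)@(5, 5): e=[30,164,6] → █
    (6,2)@(13, 5): e=[30,4,166] → █
    (7,2)@(15, 5): e=[30,-36,206] → ·
    (2,3)@(5, 7): e=[50,180,-30] → ·
    (3,3)@(7, 7): e=[50,140,10] → █
  covered (25 px):
    · · · · · · · · · ·
    · █ █ █ █ █ · · · ·
    · · █ █ █ █ █ · · ·
    · · · █ █ █ █ · · ·
    · · · · █ █ █ · · ·
    · · · · · █ █ █ · ·
    · · · · · · █ █ · ·
    · · · · · · · █ █ ·
    · · · · · · · · █ ·
    · · · · · · · · · ·
    · · · · · · · · · ·
    · · · · · · · · · ·
T2:
  2·area = 154  (B↔C swapped to make it positive)
  edge (2, 4)→(19, 11): d=(17,7) right/bottom  bias=-1
  edge (19, 11)→(14, 18): d=(-5,7) right/bottom  bias=-1
  edge (14, 18)→(2, 4): d=(-12,-14) top-left  bias=+0
    (1,2)@(3, 5): e=[10,142,2] → █
    (2,2)@(5, 5): e=[-4,128,30] → ·
    (1,3)@(3, 7): e=[44,132,-22] → ·
    (2,3)@(5, 7): e=[30,118,6] → █
    (3,3)@(7, 7): e=[16,104,34] → █
    (4,3)@(9, 7): e=[2,90,62] → █
    (5,3)@(11, 7): e=[-12,76,90] → ·
    (2,4)@(5, 9): e=[64,108,-18] → ·
    (3,4)@(7, 9): e=[50,94,10] → █
    (5,4)@(11, 9): e=[22,66,66] → █
    (6,4)@(13, 9): e=[8,52,94] → █
    (7,4)@(15, 9): e=[-6,38,122] → ·
    (9,5)@(19, 11): e=[0,0,154] → ·  [on edge]
  covered (19 px):
    · · · · · · · · · ·
    · · · · · · · · · ·
    · █ · · · · · · · ·
    · · █ █ █ · · · · ·
    · · · █ █ █ █ · · ·
    · · · · █ █ █ █ █ ·
    · · · · · █ █ █ █ ·
    · · · · · · █ █ · ·
    · · · · · · · · · ·
    · · · · · · · · · ·
    · · · · · · · · · ·
    · · · · · · · · · ·
T3:
  2·area = 128
  edge (20, 18)→(10, 20): d=(-10,2) right/bottom  bias=-1
  edge (10, 20)→(16, 6): d=(6,-14) top-left  bias=+0
  edge (16, 6)→(20, 18): d=(4,12) right/bottom  bias=-1
    (7,1)@(15, 3): e=[160,-32,0] → ·  [on edge]
    (7,4)@(15, 9): e=[100,4,24] → █
    (8,4)@(17, 9): e=[96,32,0] → ·  [on edge]
    (7,5)@(15, 11): e=[80,16,32] → █
    (8,5)@(17, 11): e=[76,44,8] → █
    (9,5)@(19, 11): e=[72,72,-16] → ·
    (6,6)@(13, 13): e=[64,0,64] → █  [on edge]
    (9,6)@(19, 13): e=[52,84,-8] → ·
    (6,7)@(13, 15): e=[44,12,72] → █
    (9,7)@(19, 15): e=[32,96,0] → ·  [on edge]
    (6,8)@(13, 17): e=[24,24,80] → █
    (9,8)@(19, 17): e=[12,108,8] → █
    (7,9)@(15, 19): e=[0,64,64] → ·  [on edge]
    (2,10)@(5, 21): e=[0,-64,192] → ·  [on edge]
  covered (15 px):
    · · · · · · · · · ·
    · · · · · · · · · ·
    · · · · · · · · · ·
    · · · · · · · · · ·
    · · · · · · · █ · ·
    · · · · · · · █ █ ·
    · · · · · · █ █ █ ·
    · · · · · · █ █ █ ·
    · · · · · · █ █ █ █
    · · · · · █ █ · · ·
    · · · · · · · · · ·
    · · · · · · · · · ·
T4:
  2·area = 116
  edge (7, 15)→(12, 6): d=(5,-9) top-left  bias=+0
  edge (12, 6)→(16, 22): d=(4,16) right/bottom  bias=-1
  edge (16, 22)→(7, 15): d=(-9,-7) top-left  bias=+0
    (5,4)@(11, 9): e=[6,28,82] → █
    (6,4)@(13, 9): e=[24,-4,96] → ·
    (5,5)@(11, 11): e=[16,36,64] → █
    (6,5)@(13, 11): e=[34,4,78] → █
    (7,5)@(15, 11): e=[52,-28,92] → ·
    (4,6)@(9, 13): e=[8,76,32] → █
    (7,6)@(15, 13): e=[62,-20,74] → ·
    (3,7)@(7, 15): e=[0,116,0] → █  [on edge]
    (7,7)@(15, 15): e=[72,-12,56] → ·
    (3,8)@(7, 17): e=[10,124,-18] → ·
    (4,8)@(9, 17): e=[28,92,-4] → ·
    (5,8)@(11, 17): e=[46,60,10] → █
  covered (15 px):
    · · · · · · · · · ·
    · · · · · · · · · ·
    · · · · · · · · · ·
    · · · · · · · · · ·
    · · · · · █ · · · ·
    · · · · · █ █ · · ·
    · · · · █ █ █ · · ·
    · · · █ █ █ █ · · ·
    · · · · · █ █ · · ·
    · · · · · · █ █ · ·
    · · · · · · · █ · ·
    · · · · · · · · · ·

Z-buffer (winner per pixel, '.' = empty):
  . . . . . . . . . .
  . 1 1 1 1 1 . . . .
  . 2 1 1 1 1 1 . . .
  . . 2 1 1 1 1 . . .
  . . . 2 1 1 1 3 . .
  . 0 . . 2 1 1 1 2 .
  0 0 0 . 4 2 1 1 2 .
  0 0 0 4 4 4 2 1 1 .
  . . 0 0 0 4 3 3 1 3
  . . . . . 3 3 4 . .
  . . . . . . . 4 . .
  . . . . . . . . . .

Result: 2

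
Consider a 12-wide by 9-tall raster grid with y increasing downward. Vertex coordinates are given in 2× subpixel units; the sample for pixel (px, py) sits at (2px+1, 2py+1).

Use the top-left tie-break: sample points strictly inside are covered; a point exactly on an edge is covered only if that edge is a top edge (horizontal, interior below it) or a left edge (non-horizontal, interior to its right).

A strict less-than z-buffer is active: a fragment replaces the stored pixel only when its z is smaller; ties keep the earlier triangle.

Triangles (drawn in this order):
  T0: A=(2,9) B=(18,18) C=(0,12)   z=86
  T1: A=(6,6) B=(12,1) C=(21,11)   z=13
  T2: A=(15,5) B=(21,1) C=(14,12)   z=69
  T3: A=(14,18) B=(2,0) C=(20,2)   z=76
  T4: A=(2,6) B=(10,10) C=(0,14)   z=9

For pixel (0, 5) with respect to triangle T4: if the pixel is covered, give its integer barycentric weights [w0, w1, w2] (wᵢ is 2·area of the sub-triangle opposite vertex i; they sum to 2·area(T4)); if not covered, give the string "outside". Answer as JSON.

T0:
  2·area = 66
  edge (2, 9)→(18, 18): d=(16,9) right/bottom  bias=-1
  edge (18, 18)→(0, 12): d=(-18,-6) top-left  bias=+0
  edge (0, 12)→(2, 9): d=(2,-3) top-left  bias=+0
    (0,5)@(1, 11): e=[41,24,1] → █
    (1,5)@(3, 11): e=[23,36,7] → █
    (2,5)@(5, 11): e=[5,48,13] → █
    (3,5)@(7, 11): e=[-13,60,19] → ·
    (0,6)@(1, 13): e=[73,-12,5] → ·
    (1,6)@(3, 13): e=[55,0,11] → █  [on edge]
    (3,6)@(7, 13): e=[19,24,23] → █
    (4,6)@(9, 13): e=[1,36,29] → █
    (5,6)@(11, 13): e=[-17,48,35] → ·
    (1,7)@(3, 15): e=[87,-36,15] → ·
    (2,7)@(5, 15): e=[69,-24,21] → ·
    (3,7)@(7, 15): e=[51,-12,27] → ·
    (4,7)@(9, 15): e=[33,0,33] → █  [on edge]
    (7,8)@(15, 17): e=[11,0,55] → █  [on edge]
  covered (10 px):
    · · · · · · · · · · · ·
    · · · · · · · · · · · ·
    · · · · · · · · · · · ·
    · · · · · · · · · · · ·
    · · · · · · · · · · · ·
    █ █ █ · · · · · · · · ·
    · █ █ █ █ · · · · · · ·
    · · · · █ █ · · · · · ·
    · · · · · · · █ · · · ·
T1:
  2·area = 105
  edge (6, 6)→(12, 1): d=(6,-5) top-left  bias=+0
  edge (12, 1)→(21, 11): d=(9,10) right/bottom  bias=-1
  edge (21, 11)→(6, 6): d=(-15,-5) top-left  bias=+0
    (5,1)@(11, 3): e=[7,28,70] → █
    (6,1)@(13, 3): e=[17,8,80] → █
    (7,1)@(15, 3): e=[27,-12,90] → ·
    (1,2)@(3, 5): e=[-21,126,0] → ·  [on edge]
    (4,2)@(9, 5): e=[9,66,30] → █
    (7,2)@(15, 5): e=[39,6,60] → █
    (8,2)@(17, 5): e=[49,-14,70] → ·
    (4,3)@(9, 7): e=[21,84,0] → █  [on edge]
    (8,3)@(17, 7): e=[61,4,40] → █
    (9,3)@(19, 7): e=[71,-16,50] → ·
    (4,4)@(9, 9): e=[33,102,-30] → ·
    (5,4)@(11, 9): e=[43,82,-20] → ·
    (7,4)@(15, 9): e=[63,42,0] → █  [on edge]
    (10,5)@(21, 11): e=[105,0,0] → ·  [on edge]
  covered (14 px):
    · · · · · · · · · · · ·
    · · · · · █ █ · · · · ·
    · · · · █ █ █ █ · · · ·
    · · · · █ █ █ █ █ · · ·
    · · · · · · · █ █ █ · ·
    · · · · · · · · · · · ·
    · · · · · · · · · · · ·
    · · · · · · · · · · · ·
    · · · · · · · · · · · ·
T2:
  2·area = 38
  edge (15, 5)→(21, 1): d=(6,-4) top-left  bias=+0
  edge (21, 1)→(14, 12): d=(-7,11) right/bottom  bias=-1
  edge (14, 12)→(15, 5): d=(1,-7) top-left  bias=+0
    (10,0)@(21, 1): e=[0,0,38] → ·  [on edge]
    (9,1)@(19, 3): e=[4,8,26] → █
    (10,1)@(21, 3): e=[12,-14,40] → ·
    (7,2)@(15, 5): e=[0,38,0] → █  [on edge]
    (8,2)@(17, 5): e=[8,16,14] → █
    (9,2)@(19, 5): e=[16,-6,28] → ·
    (7,3)@(15, 7): e=[12,24,2] → █
    (9,3)@(19, 7): e=[28,-20,30] → ·
    (4,4)@(9, 9): e=[0,76,-38] → ·  [on edge]
    (7,4)@(15, 9): e=[24,10,4] → █
    (8,4)@(17, 9): e=[32,-12,18] → ·
    (7,5)@(15, 11): e=[36,-4,6] → ·
    (1,6)@(3, 13): e=[0,114,-76] → ·  [on edge]
  covered (6 px):
    · · · · · · · · · · · ·
    · · · · · · · · · █ · ·
    · · · · · · · █ █ · · ·
    · · · · · · · █ █ · · ·
    · · · · · · · █ · · · ·
    · · · · · · · · · · · ·
    · · · · · · · · · · · ·
    · · · · · · · · · · · ·
    · · · · · · · · · · · ·
T3:
  2·area = 300
  edge (14, 18)→(2, 0): d=(-12,-18) top-left  bias=+0
  edge (2, 0)→(20, 2): d=(18,2) right/bottom  bias=-1
  edge (20, 2)→(14, 18): d=(-6,16) right/bottom  bias=-1
    (1,0)@(3, 1): e=[6,16,278] → █
    (2,0)@(5, 1): e=[42,12,246] → █
    (3,0)@(7, 1): e=[78,8,214] → █
    (4,0)@(9, 1): e=[114,4,182] → █
    (5,0)@(11, 1): e=[150,0,150] → ·  [on edge]
    (1,1)@(3, 3): e=[-18,52,266] → ·
    (2,1)@(5, 3): e=[18,48,234] → █
    (5,1)@(11, 3): e=[126,36,138] → █
    (6,1)@(13, 3): e=[162,32,106] → █
    (7,1)@(15, 3): e=[198,28,74] → █
    (8,1)@(17, 3): e=[234,24,42] → █
    (9,1)@(19, 3): e=[270,20,10] → █
  covered (37 px):
    · █ █ █ █ · · · · · · ·
    · · █ █ █ █ █ █ █ █ · ·
    · · · █ █ █ █ █ █ · · ·
    · · · █ █ █ █ █ █ · · ·
    · · · · █ █ █ █ █ · · ·
    · · · · · █ █ █ · · · ·
    · · · · · █ █ █ · · · ·
    · · · · · · █ █ · · · ·
    · · · · · · · · · · · ·
T4:
  2·area = 72
  edge (2, 6)→(10, 10): d=(8,4) right/bottom  bias=-1
  edge (10, 10)→(0, 14): d=(-10,4) right/bottom  bias=-1
  edge (0, 14)→(2, 6): d=(2,-8) top-left  bias=+0
    (1,3)@(3, 7): e=[4,58,10] → █
    (2,3)@(5, 7): e=[-4,50,26] → ·
    (1,4)@(3, 9): e=[20,38,14] → █
    (2,4)@(5, 9): e=[12,30,30] → █
    (3,4)@(7, 9): e=[4,22,46] → █
    (4,4)@(9, 9): e=[-4,14,62] → ·
    (0,5)@(1, 11): e=[44,26,2] → █
    (4,5)@(9, 11): e=[12,-6,66] → ·
    (0,6)@(1, 13): e=[60,6,6] → █
    (1,6)@(3, 13): e=[52,-2,22] → ·
    (2,6)@(5, 13): e=[44,-10,38] → ·
    (3,6)@(7, 13): e=[36,-18,54] → ·
  covered (9 px):
    · · · · · · · · · · · ·
    · · · · · · · · · · · ·
    · · · · · · · · · · · ·
    · █ · · · · · · · · · ·
    · █ █ █ · · · · · · · ·
    █ █ █ █ · · · · · · · ·
    █ · · · · · · · · · · ·
    · · · · · · · · · · · ·
    · · · · · · · · · · · ·

Result: [26,2,44]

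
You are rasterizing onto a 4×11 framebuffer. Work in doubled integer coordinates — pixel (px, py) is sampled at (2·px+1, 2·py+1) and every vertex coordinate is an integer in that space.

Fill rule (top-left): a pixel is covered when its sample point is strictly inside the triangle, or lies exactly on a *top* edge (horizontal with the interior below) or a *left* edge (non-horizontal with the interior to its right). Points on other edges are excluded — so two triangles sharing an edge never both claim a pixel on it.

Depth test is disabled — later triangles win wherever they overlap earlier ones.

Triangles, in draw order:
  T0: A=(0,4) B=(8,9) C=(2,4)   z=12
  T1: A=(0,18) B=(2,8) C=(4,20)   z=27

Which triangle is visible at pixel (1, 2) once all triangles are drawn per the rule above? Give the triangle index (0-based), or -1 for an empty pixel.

T0:
  2·area = 10  (B↔C swapped to make it positive)
  edge (0, 4)→(2, 4): d=(2,0) top-left  bias=+0
  edge (2, 4)→(8, 9): d=(6,5) right/bottom  bias=-1
  edge (8, 9)→(0, 4): d=(-8,-5) top-left  bias=+0
    (1,2)@(3, 5): e=[2,1,7] → X
    (2,2)@(5, 5): e=[2,-9,17] → .
    (1,3)@(3, 7): e=[6,13,-9] → .
    (2,3)@(5, 7): e=[6,3,1] → X
    (3,3)@(7, 7): e=[6,-7,11] → .
    (2,4)@(5, 9): e=[10,15,-15] → .
  covered (2 px):
    . . . .
    . . . .
    . X . .
    . . X .
    . . . .
    . . . .
    . . . .
    . . . .
    . . . .
    . . . .
    . . . .
T1:
  2·area = 44
  edge (0, 18)→(2, 8): d=(2,-10) top-left  bias=+0
  edge (2, 8)→(4, 20): d=(2,12) right/bottom  bias=-1
  edge (4, 20)→(0, 18): d=(-4,-2) top-left  bias=+0
    (1,1)@(3, 3): e=[0,-22,66] → .  [on edge]
    (0,6)@(1, 13): e=[0,22,22] → X  [on edge]
    (1,6)@(3, 13): e=[20,-2,26] → .
    (0,7)@(1, 15): e=[4,26,14] → X
    (1,7)@(3, 15): e=[24,2,18] → X
    (2,7)@(5, 15): e=[44,-22,22] → .
    (0,8)@(1, 17): e=[8,30,6] → X
    (2,8)@(5, 17): e=[48,-18,14] → .
    (0,9)@(1, 19): e=[12,34,-2] → .
    (1,9)@(3, 19): e=[32,10,2] → X
    (2,9)@(5, 19): e=[52,-14,6] → .
    (1,10)@(3, 21): e=[36,14,-6] → .
  covered (6 px):
    . . . .
    . . . .
    . . . .
    . . . .
    . . . .
    . . . .
    X . . .
    X X . .
    X X . .
    . X . .
    . . . .

Z-buffer (winner per pixel, '.' = empty):
  . . . .
  . . . .
  . 0 . .
  . . 0 .
  . . . .
  . . . .
  1 . . .
  1 1 . .
  1 1 . .
  . 1 . .
  . . . .

Answer: 0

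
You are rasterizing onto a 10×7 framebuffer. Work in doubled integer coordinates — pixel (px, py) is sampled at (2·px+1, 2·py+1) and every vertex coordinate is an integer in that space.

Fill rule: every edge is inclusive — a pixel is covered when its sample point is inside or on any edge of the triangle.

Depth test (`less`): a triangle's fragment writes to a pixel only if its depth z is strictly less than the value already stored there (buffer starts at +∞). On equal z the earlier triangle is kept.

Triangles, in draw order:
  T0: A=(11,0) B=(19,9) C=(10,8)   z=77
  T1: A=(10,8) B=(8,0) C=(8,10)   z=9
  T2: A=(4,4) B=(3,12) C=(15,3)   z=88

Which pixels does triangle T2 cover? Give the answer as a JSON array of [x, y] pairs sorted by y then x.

T0:
  2·area = 73
  edge (11, 0)→(19, 9): d=(8,9) inclusive
  edge (19, 9)→(10, 8): d=(-9,-1) inclusive
  edge (10, 8)→(11, 0): d=(1,-8) inclusive
    (5,0)@(11, 1): e=[8,64,1] → █
    (6,0)@(13, 1): e=[-10,66,17] → ·
    (5,1)@(11, 3): e=[24,46,3] → █
    (6,1)@(13, 3): e=[6,48,19] → █
    (7,1)@(15, 3): e=[-12,50,35] → ·
    (5,2)@(11, 5): e=[40,28,5] → █
    (7,2)@(15, 5): e=[4,32,37] → █
    (8,2)@(17, 5): e=[-14,34,53] → ·
    (0,3)@(1, 7): e=[146,0,-73] → ·  [on edge]
    (5,3)@(11, 7): e=[56,10,7] → █
    (8,3)@(17, 7): e=[2,16,55] → █
    (9,3)@(19, 7): e=[-16,18,71] → ·
    (9,4)@(19, 9): e=[0,0,73] → █  [on edge]
  covered (11 px):
    · · · · · █ · · · ·
    · · · · · █ █ · · ·
    · · · · · █ █ █ · ·
    · · · · · █ █ █ █ ·
    · · · · · · · · · █
    · · · · · · · · · ·
    · · · · · · · · · ·
T1:
  2·area = 20  (B↔C swapped to make it positive)
  edge (10, 8)→(8, 10): d=(-2,2) inclusive
  edge (8, 10)→(8, 0): d=(0,-10) inclusive
  edge (8, 0)→(10, 8): d=(2,8) inclusive
    (8,0)@(17, 1): e=[0,90,-70] → ·  [on edge]
    (7,1)@(15, 3): e=[0,70,-50] → ·  [on edge]
    (4,2)@(9, 5): e=[8,10,2] → █
    (5,2)@(11, 5): e=[4,30,-14] → ·
    (6,2)@(13, 5): e=[0,50,-30] → ·  [on edge]
    (4,3)@(9, 7): e=[4,10,6] → █
    (5,3)@(11, 7): e=[0,30,-10] → ·  [on edge]
    (4,4)@(9, 9): e=[0,10,10] → █  [on edge]
    (5,4)@(11, 9): e=[-4,30,-6] → ·
    (3,5)@(7, 11): e=[0,-10,30] → ·  [on edge]
    (4,5)@(9, 11): e=[-4,10,14] → ·
    (2,6)@(5, 13): e=[0,-30,50] → ·  [on edge]
  covered (3 px):
    · · · · · · · · · ·
    · · · · · · · · · ·
    · · · · █ · · · · ·
    · · · · █ · · · · ·
    · · · · █ · · · · ·
    · · · · · · · · · ·
    · · · · · · · · · ·
T2:
  2·area = 87  (B↔C swapped to make it positive)
  edge (4, 4)→(15, 3): d=(11,-1) inclusive
  edge (15, 3)→(3, 12): d=(-12,9) inclusive
  edge (3, 12)→(4, 4): d=(1,-8) inclusive
    (7,1)@(15, 3): e=[0,0,87] → █  [on edge]
    (8,1)@(17, 3): e=[2,-18,103] → ·
    (2,2)@(5, 5): e=[12,66,9] → █
    (3,2)@(7, 5): e=[14,48,25] → █
    (4,2)@(9, 5): e=[16,30,41] → █
    (5,2)@(11, 5): e=[18,12,57] → █
    (6,2)@(13, 5): e=[20,-6,73] → ·
    (7,2)@(15, 5): e=[22,-24,89] → ·
    (2,3)@(5, 7): e=[34,42,11] → █
    (5,3)@(11, 7): e=[40,-12,59] → ·
    (2,4)@(5, 9): e=[56,18,13] → █
    (3,4)@(7, 9): e=[58,0,29] → █  [on edge]
  covered (10 px):
    · · · · · · · · · ·
    · · · · · · · █ · ·
    · · █ █ █ █ · · · ·
    · · █ █ █ · · · · ·
    · · █ █ · · · · · ·
    · · · · · · · · · ·
    · · · · · · · · · ·

Final: [[7,1],[2,2],[3,2],[4,2],[5,2],[2,3],[3,3],[4,3],[2,4],[3,4]]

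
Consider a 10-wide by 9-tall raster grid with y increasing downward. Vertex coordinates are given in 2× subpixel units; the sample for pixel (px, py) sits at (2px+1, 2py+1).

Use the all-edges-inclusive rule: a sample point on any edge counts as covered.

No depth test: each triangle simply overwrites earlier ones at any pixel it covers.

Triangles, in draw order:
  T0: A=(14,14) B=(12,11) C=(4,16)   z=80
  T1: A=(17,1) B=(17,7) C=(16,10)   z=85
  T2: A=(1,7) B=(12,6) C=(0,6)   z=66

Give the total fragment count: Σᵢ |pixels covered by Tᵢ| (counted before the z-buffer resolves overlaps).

T0:
  2·area = 34  (B↔C swapped to make it positive)
  edge (14, 14)→(4, 16): d=(-10,2) inclusive
  edge (4, 16)→(12, 11): d=(8,-5) inclusive
  edge (12, 11)→(14, 14): d=(2,3) inclusive
    (4,6)@(9, 13): e=[20,1,13] → X
    (5,6)@(11, 13): e=[16,11,7] → X
    (6,6)@(13, 13): e=[12,21,1] → X
    (7,6)@(15, 13): e=[8,31,-5] → .
    (9,6)@(19, 13): e=[0,51,-17] → .  [on edge]
    (3,7)@(7, 15): e=[4,7,23] → X
    (4,7)@(9, 15): e=[0,17,17] → X  [on edge]
    (5,7)@(11, 15): e=[-4,27,11] → .
    (6,7)@(13, 15): e=[-8,37,5] → .
    (3,8)@(7, 17): e=[-16,23,27] → .
    (4,8)@(9, 17): e=[-20,33,21] → .
  covered (5 px):
    . . . . . . . . . .
    . . . . . . . . . .
    . . . . . . . . . .
    . . . . . . . . . .
    . . . . . . . . . .
    . . . . . . . . . .
    . . . . X X X . . .
    . . . X X . . . . .
    . . . . . . . . . .
T1:
  2·area = 6
  edge (17, 1)→(17, 7): d=(0,6) inclusive
  edge (17, 7)→(16, 10): d=(-1,3) inclusive
  edge (16, 10)→(17, 1): d=(1,-9) inclusive
    (8,0)@(17, 1): e=[0,6,0] → X  [on edge]
    (9,0)@(19, 1): e=[-12,0,18] → .  [on edge]
    (8,1)@(17, 3): e=[0,4,2] → X  [on edge]
    (9,1)@(19, 3): e=[-12,-2,20] → .
    (8,2)@(17, 5): e=[0,2,4] → X  [on edge]
    (9,2)@(19, 5): e=[-12,-4,22] → .
    (8,3)@(17, 7): e=[0,0,6] → X  [on edge]
    (9,3)@(19, 7): e=[-12,-6,24] → .
    (8,4)@(17, 9): e=[0,-2,8] → .  [on edge]
    (8,5)@(17, 11): e=[0,-4,10] → .  [on edge]
    (7,6)@(15, 13): e=[12,0,-6] → .  [on edge]
    (8,6)@(17, 13): e=[0,-6,12] → .  [on edge]
    (8,7)@(17, 15): e=[0,-8,14] → .  [on edge]
    (8,8)@(17, 17): e=[0,-10,16] → .  [on edge]
  covered (4 px):
    . . . . . . . . X .
    . . . . . . . . X .
    . . . . . . . . X .
    . . . . . . . . X .
    . . . . . . . . . .
    . . . . . . . . . .
    . . . . . . . . . .
    . . . . . . . . . .
    . . . . . . . . . .
T2:
  2·area = 12  (B↔C swapped to make it positive)
  edge (1, 7)→(0, 6): d=(-1,-1) inclusive
  edge (0, 6)→(12, 6): d=(12,0) inclusive
  edge (12, 6)→(1, 7): d=(-11,1) inclusive
    (0,3)@(1, 7): e=[0,12,0] → X  [on edge]
    (1,3)@(3, 7): e=[2,12,-2] → .
    (0,4)@(1, 9): e=[-2,36,-22] → .
    (1,4)@(3, 9): e=[0,36,-24] → .  [on edge]
    (2,5)@(5, 11): e=[0,60,-48] → .  [on edge]
    (3,6)@(7, 13): e=[0,84,-72] → .  [on edge]
    (4,7)@(9, 15): e=[0,108,-96] → .  [on edge]
    (5,8)@(11, 17): e=[0,132,-120] → .  [on edge]
  covered (1 px):
    . . . . . . . . . .
    . . . . . . . . . .
    . . . . . . . . . .
    X . . . . . . . . .
    . . . . . . . . . .
    . . . . . . . . . .
    . . . . . . . . . .
    . . . . . . . . . .
    . . . . . . . . . .

Answer: 10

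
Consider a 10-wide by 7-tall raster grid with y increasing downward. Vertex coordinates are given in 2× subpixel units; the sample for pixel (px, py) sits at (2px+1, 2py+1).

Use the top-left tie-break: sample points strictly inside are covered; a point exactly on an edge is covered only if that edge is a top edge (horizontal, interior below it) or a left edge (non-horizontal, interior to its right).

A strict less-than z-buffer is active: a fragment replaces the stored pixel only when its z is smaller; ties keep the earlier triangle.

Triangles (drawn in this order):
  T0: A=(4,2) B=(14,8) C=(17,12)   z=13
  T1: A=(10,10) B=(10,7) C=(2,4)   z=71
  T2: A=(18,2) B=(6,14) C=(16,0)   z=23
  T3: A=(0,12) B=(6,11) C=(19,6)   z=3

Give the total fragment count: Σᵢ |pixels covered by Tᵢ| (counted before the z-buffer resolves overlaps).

T0:
  2·area = 22
  edge (4, 2)→(14, 8): d=(10,6) right/bottom  bias=-1
  edge (14, 8)→(17, 12): d=(3,4) right/bottom  bias=-1
  edge (17, 12)→(4, 2): d=(-13,-10) top-left  bias=+0
    (4,2)@(9, 5): e=[0,11,11] → .  [on edge]
    (5,3)@(11, 7): e=[8,9,5] → X
    (6,3)@(13, 7): e=[-4,1,25] → .
    (5,4)@(11, 9): e=[28,15,-21] → .
    (9,5)@(19, 11): e=[0,-11,33] → .  [on edge]
  covered (1 px):
    . . . . . . . . . .
    . . . . . . . . . .
    . . . . . . . . . .
    . . . . . X . . . .
    . . . . . . . . . .
    . . . . . . . . . .
    . . . . . . . . . .
T1:
  2·area = 24  (B↔C swapped to make it positive)
  edge (10, 10)→(2, 4): d=(-8,-6) top-left  bias=+0
  edge (2, 4)→(10, 7): d=(8,3) right/bottom  bias=-1
  edge (10, 7)→(10, 10): d=(0,3) right/bottom  bias=-1
    (3,3)@(7, 7): e=[6,9,9] → X
    (4,3)@(9, 7): e=[18,3,3] → X
    (5,3)@(11, 7): e=[30,-3,-3] → .
    (3,4)@(7, 9): e=[-10,25,9] → .
    (4,4)@(9, 9): e=[2,19,3] → X
    (5,4)@(11, 9): e=[14,13,-3] → .
    (4,5)@(9, 11): e=[-14,35,3] → .
  covered (3 px):
    . . . . . . . . . .
    . . . . . . . . . .
    . . . . . . . . . .
    . . . X X . . . . .
    . . . . X . . . . .
    . . . . . . . . . .
    . . . . . . . . . .
T2:
  2·area = 48
  edge (18, 2)→(6, 14): d=(-12,12) right/bottom  bias=-1
  edge (6, 14)→(16, 0): d=(10,-14) top-left  bias=+0
  edge (16, 0)→(18, 2): d=(2,2) right/bottom  bias=-1
    (8,0)@(17, 1): e=[24,24,0] → .  [on edge]
    (9,0)@(19, 1): e=[0,52,-4] → .  [on edge]
    (7,1)@(15, 3): e=[24,16,8] → X
    (8,1)@(17, 3): e=[0,44,4] → .  [on edge]
    (9,1)@(19, 3): e=[-24,72,0] → .  [on edge]
    (6,2)@(13, 5): e=[24,8,16] → X
    (7,2)@(15, 5): e=[0,36,12] → .  [on edge]
    (5,3)@(11, 7): e=[24,0,24] → X  [on edge]
    (6,3)@(13, 7): e=[0,28,20] → .  [on edge]
    (5,4)@(11, 9): e=[0,20,28] → .  [on edge]
    (4,5)@(9, 11): e=[0,12,36] → .  [on edge]
    (3,6)@(7, 13): e=[0,4,44] → .  [on edge]
  covered (3 px):
    . . . . . . . . . .
    . . . . . . . X . .
    . . . . . . X . . .
    . . . . . X . . . .
    . . . . . . . . . .
    . . . . . . . . . .
    . . . . . . . . . .
T3:
  2·area = 17  (B↔C swapped to make it positive)
  edge (0, 12)→(19, 6): d=(19,-6) top-left  bias=+0
  edge (19, 6)→(6, 11): d=(-13,5) right/bottom  bias=-1
  edge (6, 11)→(0, 12): d=(-6,1) right/bottom  bias=-1
    (5,4)@(11, 9): e=[9,1,7] → X
    (6,4)@(13, 9): e=[21,-9,5] → .
    (2,5)@(5, 11): e=[11,5,1] → X
    (3,5)@(7, 11): e=[23,-5,-1] → .
    (5,5)@(11, 11): e=[47,-25,-5] → .
    (2,6)@(5, 13): e=[49,-21,-11] → .
  covered (2 px):
    . . . . . . . . . .
    . . . . . . . . . .
    . . . . . . . . . .
    . . . . . . . . . .
    . . . . . X . . . .
    . . X . . . . . . .
    . . . . . . . . . .

Result: 9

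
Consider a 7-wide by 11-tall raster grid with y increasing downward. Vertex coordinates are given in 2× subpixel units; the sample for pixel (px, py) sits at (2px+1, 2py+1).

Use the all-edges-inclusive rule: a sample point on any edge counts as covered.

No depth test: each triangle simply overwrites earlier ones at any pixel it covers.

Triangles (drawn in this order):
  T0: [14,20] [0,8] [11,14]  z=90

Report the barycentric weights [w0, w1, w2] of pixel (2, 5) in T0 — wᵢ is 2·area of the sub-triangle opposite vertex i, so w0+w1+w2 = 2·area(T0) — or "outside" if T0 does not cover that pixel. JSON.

T0:
  2·area = 48
  edge (14, 20)→(0, 8): d=(-14,-12) inclusive
  edge (0, 8)→(11, 14): d=(11,6) inclusive
  edge (11, 14)→(14, 20): d=(3,6) inclusive
    (2,5)@(5, 11): e=[18,3,27] → #
    (3,5)@(7, 11): e=[42,-9,15] → ·
    (2,6)@(5, 13): e=[-10,25,33] → ·
    (3,6)@(7, 13): e=[14,13,21] → #
    (4,6)@(9, 13): e=[38,1,9] → #
    (5,6)@(11, 13): e=[62,-11,-3] → ·
    (3,7)@(7, 15): e=[-14,35,27] → ·
    (4,7)@(9, 15): e=[10,23,15] → #
    (5,7)@(11, 15): e=[34,11,3] → #
    (6,7)@(13, 15): e=[58,-1,-9] → ·
    (4,8)@(9, 17): e=[-18,45,21] → ·
    (5,8)@(11, 17): e=[6,33,9] → #
  covered (7 px):
    · · · · · · ·
    · · · · · · ·
    · · · · · · ·
    · · · · · · ·
    · · · · · · ·
    · · # · · · ·
    · · · # # · ·
    · · · · # # ·
    · · · · · # ·
    · · · · · · #
    · · · · · · ·

Final: [3,27,18]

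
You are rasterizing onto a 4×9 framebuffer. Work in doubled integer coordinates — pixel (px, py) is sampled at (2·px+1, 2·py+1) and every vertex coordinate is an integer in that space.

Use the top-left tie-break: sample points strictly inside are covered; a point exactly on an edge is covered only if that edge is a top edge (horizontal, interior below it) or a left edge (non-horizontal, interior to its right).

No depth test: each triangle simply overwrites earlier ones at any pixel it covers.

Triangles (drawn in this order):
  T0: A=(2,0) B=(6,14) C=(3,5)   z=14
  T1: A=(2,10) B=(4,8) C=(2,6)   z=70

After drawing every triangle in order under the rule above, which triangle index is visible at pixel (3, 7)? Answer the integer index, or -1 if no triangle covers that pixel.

T0:
  2·area = 6
  edge (2, 0)→(6, 14): d=(4,14) right/bottom  bias=-1
  edge (6, 14)→(3, 5): d=(-3,-9) top-left  bias=+0
  edge (3, 5)→(2, 0): d=(-1,-5) top-left  bias=+0
    (1,2)@(3, 5): e=[6,0,0] → █  [on edge]
    (2,2)@(5, 5): e=[-22,18,10] → ·
    (1,3)@(3, 7): e=[14,-6,-2] → ·
    (2,5)@(5, 11): e=[2,0,4] → █  [on edge]
    (3,5)@(7, 11): e=[-26,18,14] → ·
    (2,6)@(5, 13): e=[10,-6,2] → ·
    (2,7)@(5, 15): e=[18,-12,0] → ·  [on edge]
    (3,8)@(7, 17): e=[-2,0,8] → ·  [on edge]
  covered (2 px):
    · · · ·
    · · · ·
    · █ · ·
    · · · ·
    · · · ·
    · · █ ·
    · · · ·
    · · · ·
    · · · ·
T1:
  2·area = 8  (B↔C swapped to make it positive)
  edge (2, 10)→(2, 6): d=(0,-4) top-left  bias=+0
  edge (2, 6)→(4, 8): d=(2,2) right/bottom  bias=-1
  edge (4, 8)→(2, 10): d=(-2,2) right/bottom  bias=-1
    (0,2)@(1, 5): e=[-4,0,12] → ·  [on edge]
    (3,2)@(7, 5): e=[20,-12,0] → ·  [on edge]
    (1,3)@(3, 7): e=[4,0,4] → ·  [on edge]
    (2,3)@(5, 7): e=[12,-4,0] → ·  [on edge]
    (1,4)@(3, 9): e=[4,4,0] → ·  [on edge]
    (2,4)@(5, 9): e=[12,0,-4] → ·  [on edge]
    (0,5)@(1, 11): e=[-4,12,0] → ·  [on edge]
    (3,5)@(7, 11): e=[20,0,-12] → ·  [on edge]
  covered (0 px):
    · · · ·
    · · · ·
    · · · ·
    · · · ·
    · · · ·
    · · · ·
    · · · ·
    · · · ·
    · · · ·

Z-buffer (winner per pixel, '.' = empty):
  . . . .
  . . . .
  . 0 . .
  . . . .
  . . . .
  . . 0 .
  . . . .
  . . . .
  . . . .

Answer: -1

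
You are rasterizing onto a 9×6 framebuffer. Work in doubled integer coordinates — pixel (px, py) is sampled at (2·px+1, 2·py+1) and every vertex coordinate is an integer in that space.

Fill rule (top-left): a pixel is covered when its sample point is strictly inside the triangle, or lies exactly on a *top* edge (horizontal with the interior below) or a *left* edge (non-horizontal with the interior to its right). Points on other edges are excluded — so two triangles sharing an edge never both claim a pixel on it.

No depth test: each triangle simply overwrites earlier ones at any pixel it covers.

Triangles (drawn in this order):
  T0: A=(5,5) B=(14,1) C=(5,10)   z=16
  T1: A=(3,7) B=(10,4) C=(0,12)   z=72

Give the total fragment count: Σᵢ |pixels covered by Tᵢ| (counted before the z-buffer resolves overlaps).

T0:
  2·area = 45
  edge (5, 5)→(14, 1): d=(9,-4) top-left  bias=+0
  edge (14, 1)→(5, 10): d=(-9,9) right/bottom  bias=-1
  edge (5, 10)→(5, 5): d=(0,-5) top-left  bias=+0
    (2,0)@(5, 1): e=[-36,81,0] → .  [on edge]
    (2,1)@(5, 3): e=[-18,63,0] → .  [on edge]
    (5,1)@(11, 3): e=[6,9,30] → X
    (6,1)@(13, 3): e=[14,-9,40] → .
    (2,2)@(5, 5): e=[0,45,0] → X  [on edge]
    (3,2)@(7, 5): e=[8,27,10] → X
    (4,2)@(9, 5): e=[16,9,20] → X
    (5,2)@(11, 5): e=[24,-9,30] → .
    (2,3)@(5, 7): e=[18,27,0] → X  [on edge]
    (4,3)@(9, 7): e=[34,-9,20] → .
    (2,4)@(5, 9): e=[36,9,0] → X  [on edge]
    (3,4)@(7, 9): e=[44,-9,10] → .
    (2,5)@(5, 11): e=[54,-9,0] → .  [on edge]
  covered (7 px):
    . . . . . . . . .
    . . . . . X . . .
    . . X X X . . . .
    . . X X . . . . .
    . . X . . . . . .
    . . . . . . . . .
T1:
  2·area = 26
  edge (3, 7)→(10, 4): d=(7,-3) top-left  bias=+0
  edge (10, 4)→(0, 12): d=(-10,8) right/bottom  bias=-1
  edge (0, 12)→(3, 7): d=(3,-5) top-left  bias=+0
    (8,0)@(17, 1): e=[0,-26,52] → .  [on edge]
    (1,3)@(3, 7): e=[0,26,0] → X  [on edge]
    (2,3)@(5, 7): e=[6,10,10] → X
    (3,3)@(7, 7): e=[12,-6,20] → .
    (1,4)@(3, 9): e=[14,6,6] → X
    (2,4)@(5, 9): e=[20,-10,16] → .
    (0,5)@(1, 11): e=[22,2,2] → X
    (1,5)@(3, 11): e=[28,-14,12] → .
  covered (4 px):
    . . . . . . . . .
    . . . . . . . . .
    . . . . . . . . .
    . X X . . . . . .
    . X . . . . . . .
    X . . . . . . . .

Final: 11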